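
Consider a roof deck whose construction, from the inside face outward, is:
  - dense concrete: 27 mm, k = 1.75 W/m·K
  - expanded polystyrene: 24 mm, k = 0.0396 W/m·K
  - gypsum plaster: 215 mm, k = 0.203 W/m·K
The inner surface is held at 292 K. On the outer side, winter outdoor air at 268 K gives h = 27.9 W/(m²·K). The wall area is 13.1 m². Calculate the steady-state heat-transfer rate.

Series thermal resistances:
R_dense concrete = L/(kA) = 0.027/(1.75×13.1) = 0.001178 K/W
R_expanded polystyrene = L/(kA) = 0.024/(0.0396×13.1) = 0.04626 K/W
R_gypsum plaster = L/(kA) = 0.215/(0.203×13.1) = 0.08085 K/W
R_outer film = 1/(h_o·A) = 1/(27.9×13.1) = 0.002736 K/W
R_total = 0.131 K/W
Q = ΔT / R_total = 24 / 0.131

Q ≈ 183 W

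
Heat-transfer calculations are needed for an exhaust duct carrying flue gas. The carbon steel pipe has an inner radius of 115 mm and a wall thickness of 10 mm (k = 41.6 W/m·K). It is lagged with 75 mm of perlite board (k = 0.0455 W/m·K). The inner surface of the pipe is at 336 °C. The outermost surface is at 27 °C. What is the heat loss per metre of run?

q′ ≈ 188 W/m

Per-layer cylindrical resistances, series-summed:
R_carbon steel pipe wall = ln(125/115)/(2π×41.6×1) = 3.19×10^-4 K/W
R_perlite board = ln(200/125)/(2π×0.0455×1) = 1.644 K/W
R_total = 1.644 K/W
Q = ΔT/R_total = 309/1.644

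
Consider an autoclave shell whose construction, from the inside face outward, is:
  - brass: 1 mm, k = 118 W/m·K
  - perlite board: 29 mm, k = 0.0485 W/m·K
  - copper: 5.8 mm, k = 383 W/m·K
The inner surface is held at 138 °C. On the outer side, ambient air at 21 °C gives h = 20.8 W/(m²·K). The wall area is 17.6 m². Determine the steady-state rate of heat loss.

Model the wall as resistances in series:
R_brass = L/(kA) = 0.001/(118×17.6) = 4.815×10^-7 K/W
R_perlite board = L/(kA) = 0.029/(0.0485×17.6) = 0.03397 K/W
R_copper = L/(kA) = 0.0058/(383×17.6) = 8.604×10^-7 K/W
R_outer film = 1/(h_o·A) = 1/(20.8×17.6) = 0.002732 K/W
R_total = 0.03671 K/W
Q = ΔT / R_total = 117 / 0.03671

Q ≈ 3190 W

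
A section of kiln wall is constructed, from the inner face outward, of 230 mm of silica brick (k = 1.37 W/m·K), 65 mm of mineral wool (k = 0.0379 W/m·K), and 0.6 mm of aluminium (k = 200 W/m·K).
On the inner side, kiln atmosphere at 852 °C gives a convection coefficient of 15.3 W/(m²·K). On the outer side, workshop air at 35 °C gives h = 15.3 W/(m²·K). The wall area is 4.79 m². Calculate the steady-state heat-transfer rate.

Model the wall as resistances in series:
R_inner film = 1/(h_i·A) = 1/(15.3×4.79) = 0.01364 K/W
R_silica brick = L/(kA) = 0.23/(1.37×4.79) = 0.03505 K/W
R_mineral wool = L/(kA) = 0.065/(0.0379×4.79) = 0.358 K/W
R_aluminium = L/(kA) = 0.0006/(200×4.79) = 6.263×10^-7 K/W
R_outer film = 1/(h_o·A) = 1/(15.3×4.79) = 0.01364 K/W
R_total = 0.4204 K/W
Q = ΔT / R_total = 817 / 0.4204

Q ≈ 1940 W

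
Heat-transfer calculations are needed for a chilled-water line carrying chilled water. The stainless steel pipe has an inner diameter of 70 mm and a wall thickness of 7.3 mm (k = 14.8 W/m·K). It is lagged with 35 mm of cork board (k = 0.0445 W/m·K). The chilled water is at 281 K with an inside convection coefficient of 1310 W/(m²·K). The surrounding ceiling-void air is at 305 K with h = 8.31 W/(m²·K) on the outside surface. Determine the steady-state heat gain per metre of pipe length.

For a radial system each layer contributes R = ln(r_out/r_in)/(2πkL); films add R = 1/(hA).
R_inner film = 1/(h_i·2πr₁L) = 1/(1310×2π×0.035×1) = 0.003471 K/W
R_stainless steel pipe wall = ln(42.3/35)/(2π×14.8×1) = 0.002037 K/W
R_cork board = ln(77.3/42.3)/(2π×0.0445×1) = 2.156 K/W
R_outer film = 1/(h_o·2πr_oL) = 1/(8.31×2π×0.0773×1) = 0.2478 K/W
R_total = 2.41 K/W
Q = ΔT/R_total = 24/2.41

q′ ≈ 9.96 W/m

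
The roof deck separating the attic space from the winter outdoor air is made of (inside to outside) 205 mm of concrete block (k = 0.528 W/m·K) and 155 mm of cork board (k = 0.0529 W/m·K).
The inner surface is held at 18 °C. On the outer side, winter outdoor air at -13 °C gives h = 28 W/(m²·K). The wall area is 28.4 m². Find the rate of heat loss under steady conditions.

Q ≈ 262 W

Series thermal resistances:
R_concrete block = L/(kA) = 0.205/(0.528×28.4) = 0.01367 K/W
R_cork board = L/(kA) = 0.155/(0.0529×28.4) = 0.1032 K/W
R_outer film = 1/(h_o·A) = 1/(28×28.4) = 0.001258 K/W
R_total = 0.1181 K/W
Q = ΔT / R_total = 31 / 0.1181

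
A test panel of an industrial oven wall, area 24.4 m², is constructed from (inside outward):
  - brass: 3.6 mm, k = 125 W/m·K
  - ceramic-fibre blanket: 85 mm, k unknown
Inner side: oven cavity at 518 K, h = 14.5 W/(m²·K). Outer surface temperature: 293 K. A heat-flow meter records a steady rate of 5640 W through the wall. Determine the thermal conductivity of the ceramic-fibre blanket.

Using the resistance-network approach (series):
R_inner film = 1/(h_i·A) = 1/(14.5×24.4) = 0.002826 K/W
R_brass = L/(kA) = 0.0036/(125×24.4) = 1.18×10^-6 K/W
Sum of known resistances R_other = 0.002828 K/W
Total R = ΔT/Q = 225/5640 = 0.03989 K/W
R_ceramic-fibre blanket = R_total − R_other = 0.03707 K/W
k = L/(R·A) = 0.085/(0.03707×24.4)

k ≈ 0.094 W/(m·K)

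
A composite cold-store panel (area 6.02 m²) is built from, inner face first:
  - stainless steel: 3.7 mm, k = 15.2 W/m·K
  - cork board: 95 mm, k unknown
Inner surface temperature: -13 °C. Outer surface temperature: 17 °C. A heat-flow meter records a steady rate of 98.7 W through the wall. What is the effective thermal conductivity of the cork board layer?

Model the wall as resistances in series:
R_stainless steel = L/(kA) = 0.0037/(15.2×6.02) = 4.044×10^-5 K/W
Sum of known resistances R_other = 4.044×10^-5 K/W
Total R = ΔT/Q = 30/98.7 = 0.304 K/W
R_cork board = R_total − R_other = 0.3039 K/W
k = L/(R·A) = 0.095/(0.3039×6.02)

k ≈ 0.0519 W/(m·K)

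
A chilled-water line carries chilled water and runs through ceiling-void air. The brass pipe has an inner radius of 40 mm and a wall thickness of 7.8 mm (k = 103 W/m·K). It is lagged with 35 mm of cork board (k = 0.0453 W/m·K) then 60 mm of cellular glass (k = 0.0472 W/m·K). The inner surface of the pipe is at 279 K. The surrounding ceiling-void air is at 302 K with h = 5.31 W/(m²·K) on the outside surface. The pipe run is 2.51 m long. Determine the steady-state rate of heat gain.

Q ≈ 14.5 W

For a radial system each layer contributes R = ln(r_out/r_in)/(2πkL); films add R = 1/(hA).
R_brass pipe wall = ln(47.8/40)/(2π×103×2.51) = 1.097×10^-4 K/W
R_cork board = ln(82.8/47.8)/(2π×0.0453×2.51) = 0.769 K/W
R_cellular glass = ln(142.8/82.8)/(2π×0.0472×2.51) = 0.7322 K/W
R_outer film = 1/(h_o·2πr_oL) = 1/(5.31×2π×0.1428×2.51) = 0.08362 K/W
R_total = 1.585 K/W
Q = ΔT/R_total = 23/1.585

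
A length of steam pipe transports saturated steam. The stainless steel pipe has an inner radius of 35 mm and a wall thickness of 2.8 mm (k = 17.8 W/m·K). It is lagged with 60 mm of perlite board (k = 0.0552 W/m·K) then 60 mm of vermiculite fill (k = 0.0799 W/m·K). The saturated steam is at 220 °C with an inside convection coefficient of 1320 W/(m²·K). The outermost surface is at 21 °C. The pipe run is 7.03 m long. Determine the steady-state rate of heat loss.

Q ≈ 378 W

For a radial system each layer contributes R = ln(r_out/r_in)/(2πkL); films add R = 1/(hA).
R_inner film = 1/(h_i·2πr₁L) = 1/(1320×2π×0.035×7.03) = 4.9×10^-4 K/W
R_stainless steel pipe wall = ln(37.8/35)/(2π×17.8×7.03) = 9.788×10^-5 K/W
R_perlite board = ln(97.8/37.8)/(2π×0.0552×7.03) = 0.3899 K/W
R_vermiculite fill = ln(157.8/97.8)/(2π×0.0799×7.03) = 0.1356 K/W
R_total = 0.526 K/W
Q = ΔT/R_total = 199/0.526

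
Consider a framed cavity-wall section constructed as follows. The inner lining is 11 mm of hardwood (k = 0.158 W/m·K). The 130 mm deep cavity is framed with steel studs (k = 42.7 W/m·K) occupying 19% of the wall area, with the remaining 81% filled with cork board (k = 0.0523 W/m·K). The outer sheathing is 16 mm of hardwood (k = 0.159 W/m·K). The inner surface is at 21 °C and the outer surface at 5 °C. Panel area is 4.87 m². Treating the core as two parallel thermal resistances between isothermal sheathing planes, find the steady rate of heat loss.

Q ≈ 418 W

Sheathing layers in series; stud and cavity paths in parallel between them.
R_inner = 0.011/(0.158×4.87) = 0.0143 K/W
R_stud  = 0.13/(42.7×0.19×4.87) = 0.00329 K/W
R_cav   = 0.13/(0.0523×0.81×4.87) = 0.6301 K/W
1/R_core = 1/R_stud + 1/R_cav → R_core = 0.003273 K/W
R_outer = 0.016/(0.159×4.87) = 0.02066 K/W
R_total = 0.03823 K/W
Q = ΔT/R_total = 16/0.03823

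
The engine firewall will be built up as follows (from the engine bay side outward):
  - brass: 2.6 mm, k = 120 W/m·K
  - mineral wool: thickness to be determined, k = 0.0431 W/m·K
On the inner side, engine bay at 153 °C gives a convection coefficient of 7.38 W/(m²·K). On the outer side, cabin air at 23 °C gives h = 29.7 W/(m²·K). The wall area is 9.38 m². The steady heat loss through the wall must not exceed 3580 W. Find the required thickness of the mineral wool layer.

Thermal resistances in series:
R_inner film = 1/(h_i·A) = 1/(7.38×9.38) = 0.01445 K/W
R_brass = L/(kA) = 0.0026/(120×9.38) = 2.31×10^-6 K/W
R_outer film = 1/(h_o·A) = 1/(29.7×9.38) = 0.00359 K/W
Sum of the known resistances R_other = 0.01804 K/W
Required total resistance R_tot = ΔT/Q_allow = 130/3580 = 0.03631 K/W
R_mineral wool = R_tot − R_other = 0.01828 K/W
L = R·k·A = 0.01828×0.0431×9.38

L ≈ 7.39 mm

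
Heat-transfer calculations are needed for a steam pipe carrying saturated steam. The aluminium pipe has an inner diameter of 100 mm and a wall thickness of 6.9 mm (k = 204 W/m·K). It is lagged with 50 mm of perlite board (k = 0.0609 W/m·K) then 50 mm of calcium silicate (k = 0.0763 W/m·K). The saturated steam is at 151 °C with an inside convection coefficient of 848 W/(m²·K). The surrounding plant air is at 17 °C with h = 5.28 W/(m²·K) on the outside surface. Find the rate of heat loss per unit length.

Per-layer cylindrical resistances, series-summed:
R_inner film = 1/(h_i·2πr₁L) = 1/(848×2π×0.05×1) = 0.003754 K/W
R_aluminium pipe wall = ln(56.9/50)/(2π×204×1) = 1.009×10^-4 K/W
R_perlite board = ln(106.9/56.9)/(2π×0.0609×1) = 1.648 K/W
R_calcium silicate = ln(156.9/106.9)/(2π×0.0763×1) = 0.8004 K/W
R_outer film = 1/(h_o·2πr_oL) = 1/(5.28×2π×0.1569×1) = 0.1921 K/W
R_total = 2.644 K/W
Q = ΔT/R_total = 134/2.644

q′ ≈ 50.7 W/m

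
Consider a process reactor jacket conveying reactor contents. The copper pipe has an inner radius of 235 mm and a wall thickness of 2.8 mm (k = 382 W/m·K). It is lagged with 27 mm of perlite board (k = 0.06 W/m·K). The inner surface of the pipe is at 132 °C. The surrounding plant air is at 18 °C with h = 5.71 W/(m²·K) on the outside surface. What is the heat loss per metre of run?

q′ ≈ 292 W/m

Per-layer cylindrical resistances, series-summed:
R_copper pipe wall = ln(237.8/235)/(2π×382×1) = 4.935×10^-6 K/W
R_perlite board = ln(264.8/237.8)/(2π×0.06×1) = 0.2853 K/W
R_outer film = 1/(h_o·2πr_oL) = 1/(5.71×2π×0.2648×1) = 0.1053 K/W
R_total = 0.3905 K/W
Q = ΔT/R_total = 114/0.3905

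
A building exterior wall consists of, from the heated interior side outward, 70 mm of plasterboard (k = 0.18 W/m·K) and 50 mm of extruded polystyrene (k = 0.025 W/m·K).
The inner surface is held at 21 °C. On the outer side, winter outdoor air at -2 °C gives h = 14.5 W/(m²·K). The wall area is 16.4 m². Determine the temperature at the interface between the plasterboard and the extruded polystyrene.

T ≈ 17.4 °C

Thermal resistances in series:
R_plasterboard = L/(kA) = 0.07/(0.18×16.4) = 0.02371 K/W
R_extruded polystyrene = L/(kA) = 0.05/(0.025×16.4) = 0.122 K/W
R_outer film = 1/(h_o·A) = 1/(14.5×16.4) = 0.004205 K/W
R_total = 0.1499 K/W;  Q = ΔT/R_total = 23/0.1499 = 153.5 W
T_interface = T_inner − Q·ΣR(inner→interface) = 21 − 153×0.02371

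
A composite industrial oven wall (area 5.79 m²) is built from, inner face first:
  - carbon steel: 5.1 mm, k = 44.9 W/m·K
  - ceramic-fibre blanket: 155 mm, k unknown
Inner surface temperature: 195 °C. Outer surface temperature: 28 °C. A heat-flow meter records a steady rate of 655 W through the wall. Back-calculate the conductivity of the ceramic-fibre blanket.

k ≈ 0.105 W/(m·K)

Using the resistance-network approach (series):
R_carbon steel = L/(kA) = 0.0051/(44.9×5.79) = 1.962×10^-5 K/W
Sum of known resistances R_other = 1.962×10^-5 K/W
Total R = ΔT/Q = 167/655 = 0.255 K/W
R_ceramic-fibre blanket = R_total − R_other = 0.2549 K/W
k = L/(R·A) = 0.155/(0.2549×5.79)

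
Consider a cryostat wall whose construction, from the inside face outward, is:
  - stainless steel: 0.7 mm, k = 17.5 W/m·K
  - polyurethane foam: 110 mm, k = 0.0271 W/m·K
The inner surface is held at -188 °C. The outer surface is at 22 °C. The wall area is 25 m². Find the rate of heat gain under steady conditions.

Model the wall as resistances in series:
R_stainless steel = L/(kA) = 0.0007/(17.5×25) = 1.6×10^-6 K/W
R_polyurethane foam = L/(kA) = 0.11/(0.0271×25) = 0.1624 K/W
R_total = 0.1624 K/W
Q = ΔT / R_total = 210 / 0.1624

Q ≈ 1290 W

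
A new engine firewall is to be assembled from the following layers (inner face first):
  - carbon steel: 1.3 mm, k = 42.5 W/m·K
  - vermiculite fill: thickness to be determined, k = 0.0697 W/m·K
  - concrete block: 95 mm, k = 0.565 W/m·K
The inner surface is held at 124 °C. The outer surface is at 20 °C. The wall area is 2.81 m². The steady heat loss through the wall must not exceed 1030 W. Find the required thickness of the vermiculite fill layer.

Model the wall as resistances in series:
R_carbon steel = L/(kA) = 0.0013/(42.5×2.81) = 1.089×10^-5 K/W
R_concrete block = L/(kA) = 0.095/(0.565×2.81) = 0.05984 K/W
Sum of the known resistances R_other = 0.05985 K/W
Required total resistance R_tot = ΔT/Q_allow = 104/1030 = 0.101 K/W
R_vermiculite fill = R_tot − R_other = 0.04112 K/W
L = R·k·A = 0.04112×0.0697×2.81

L ≈ 8.05 mm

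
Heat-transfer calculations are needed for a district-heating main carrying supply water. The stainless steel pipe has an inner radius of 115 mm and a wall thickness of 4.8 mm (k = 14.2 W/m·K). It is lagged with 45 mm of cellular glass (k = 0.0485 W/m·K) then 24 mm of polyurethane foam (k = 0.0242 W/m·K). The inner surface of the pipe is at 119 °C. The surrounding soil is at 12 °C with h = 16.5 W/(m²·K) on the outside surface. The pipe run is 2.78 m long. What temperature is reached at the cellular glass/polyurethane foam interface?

T ≈ 62.8 °C

Treating each annulus and film as a series resistance:
R_stainless steel pipe wall = ln(119.8/115)/(2π×14.2×2.78) = 1.649×10^-4 K/W
R_cellular glass = ln(164.8/119.8)/(2π×0.0485×2.78) = 0.3764 K/W
R_polyurethane foam = ln(188.8/164.8)/(2π×0.0242×2.78) = 0.3216 K/W
R_outer film = 1/(h_o·2πr_oL) = 1/(16.5×2π×0.1888×2.78) = 0.01838 K/W
R_total = 0.7166 K/W
Q = ΔT/R_total = 107/0.7166
Q = 149 W
T_interface = T_inner − Q·ΣR(inner→interface) = 119 − 149×0.3766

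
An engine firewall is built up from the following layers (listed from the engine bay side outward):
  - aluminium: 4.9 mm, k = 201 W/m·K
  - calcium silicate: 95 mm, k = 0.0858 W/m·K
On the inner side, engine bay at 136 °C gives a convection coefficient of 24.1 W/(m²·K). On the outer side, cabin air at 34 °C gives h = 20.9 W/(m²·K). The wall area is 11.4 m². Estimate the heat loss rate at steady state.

Treating each layer as a thermal resistance in series:
R_inner film = 1/(h_i·A) = 1/(24.1×11.4) = 0.00364 K/W
R_aluminium = L/(kA) = 0.0049/(201×11.4) = 2.138×10^-6 K/W
R_calcium silicate = L/(kA) = 0.095/(0.0858×11.4) = 0.09713 K/W
R_outer film = 1/(h_o·A) = 1/(20.9×11.4) = 0.004197 K/W
R_total = 0.105 K/W
Q = ΔT / R_total = 102 / 0.105

Q ≈ 972 W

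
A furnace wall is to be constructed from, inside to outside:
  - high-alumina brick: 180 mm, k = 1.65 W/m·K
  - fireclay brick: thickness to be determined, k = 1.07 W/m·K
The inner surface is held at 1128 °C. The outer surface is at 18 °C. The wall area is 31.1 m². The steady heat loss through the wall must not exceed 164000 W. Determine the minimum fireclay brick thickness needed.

Treating each layer as a thermal resistance in series:
R_high-alumina brick = L/(kA) = 0.18/(1.65×31.1) = 0.003508 K/W
Sum of the known resistances R_other = 0.003508 K/W
Required total resistance R_tot = ΔT/Q_allow = 1110/164000 = 0.006768 K/W
R_fireclay brick = R_tot − R_other = 0.003261 K/W
L = R·k·A = 0.003261×1.07×31.1

L ≈ 109 mm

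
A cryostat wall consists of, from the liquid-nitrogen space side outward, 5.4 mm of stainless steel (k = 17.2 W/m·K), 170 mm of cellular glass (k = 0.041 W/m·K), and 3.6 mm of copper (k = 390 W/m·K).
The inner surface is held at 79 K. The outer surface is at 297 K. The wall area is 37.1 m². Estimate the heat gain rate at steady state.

Q ≈ 1950 W

Using the resistance-network approach (series):
R_stainless steel = L/(kA) = 0.0054/(17.2×37.1) = 8.462×10^-6 K/W
R_cellular glass = L/(kA) = 0.17/(0.041×37.1) = 0.1118 K/W
R_copper = L/(kA) = 0.0036/(390×37.1) = 2.488×10^-7 K/W
R_total = 0.1118 K/W
Q = ΔT / R_total = 218 / 0.1118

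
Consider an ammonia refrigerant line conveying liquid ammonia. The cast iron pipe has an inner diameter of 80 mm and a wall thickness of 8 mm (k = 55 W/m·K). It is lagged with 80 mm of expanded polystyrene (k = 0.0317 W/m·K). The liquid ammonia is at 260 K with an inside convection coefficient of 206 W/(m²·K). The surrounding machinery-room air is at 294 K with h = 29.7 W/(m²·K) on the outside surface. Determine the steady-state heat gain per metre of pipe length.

q′ ≈ 6.82 W/m

Radial resistances (cylindrical: R_cond = ln(r_o/r_i)/(2πkL), R_conv = 1/(h·2πrL)):
R_inner film = 1/(h_i·2πr₁L) = 1/(206×2π×0.04×1) = 0.01931 K/W
R_cast iron pipe wall = ln(48/40)/(2π×55×1) = 5.276×10^-4 K/W
R_expanded polystyrene = ln(128/48)/(2π×0.0317×1) = 4.924 K/W
R_outer film = 1/(h_o·2πr_oL) = 1/(29.7×2π×0.128×1) = 0.04187 K/W
R_total = 4.986 K/W
Q = ΔT/R_total = 34/4.986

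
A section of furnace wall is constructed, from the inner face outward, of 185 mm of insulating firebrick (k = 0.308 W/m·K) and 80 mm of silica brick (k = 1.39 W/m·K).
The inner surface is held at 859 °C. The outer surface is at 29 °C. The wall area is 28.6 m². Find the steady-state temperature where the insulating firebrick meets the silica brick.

Series thermal resistances:
R_insulating firebrick = L/(kA) = 0.185/(0.308×28.6) = 0.021 K/W
R_silica brick = L/(kA) = 0.08/(1.39×28.6) = 0.002012 K/W
R_total = 0.02301 K/W;  Q = ΔT/R_total = 830/0.02301 = 36060 W
T_interface = T_inner − Q·ΣR(inner→interface) = 859 − 36100×0.021

T ≈ 102 °C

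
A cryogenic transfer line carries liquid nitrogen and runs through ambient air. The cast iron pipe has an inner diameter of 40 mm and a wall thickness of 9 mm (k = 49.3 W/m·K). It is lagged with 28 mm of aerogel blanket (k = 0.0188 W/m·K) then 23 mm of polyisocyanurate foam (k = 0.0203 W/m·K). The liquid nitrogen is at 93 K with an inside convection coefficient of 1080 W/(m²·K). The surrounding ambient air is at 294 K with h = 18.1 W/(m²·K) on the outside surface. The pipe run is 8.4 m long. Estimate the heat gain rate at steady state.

Treating each annulus and film as a series resistance:
R_inner film = 1/(h_i·2πr₁L) = 1/(1080×2π×0.02×8.4) = 8.772×10^-4 K/W
R_cast iron pipe wall = ln(29/20)/(2π×49.3×8.4) = 1.428×10^-4 K/W
R_aerogel blanket = ln(57/29)/(2π×0.0188×8.4) = 0.681 K/W
R_polyisocyanurate foam = ln(80/57)/(2π×0.0203×8.4) = 0.3164 K/W
R_outer film = 1/(h_o·2πr_oL) = 1/(18.1×2π×0.08×8.4) = 0.01308 K/W
R_total = 1.012 K/W
Q = ΔT/R_total = 201/1.012

Q ≈ 199 W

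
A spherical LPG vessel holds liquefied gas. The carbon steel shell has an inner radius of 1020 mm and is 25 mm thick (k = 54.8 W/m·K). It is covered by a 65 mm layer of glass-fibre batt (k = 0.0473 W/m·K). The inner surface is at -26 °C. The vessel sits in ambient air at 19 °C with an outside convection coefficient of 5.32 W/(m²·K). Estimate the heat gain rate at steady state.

Q ≈ 423 W

Spherical conduction: R = (1/r_in − 1/r_out)/(4πk) per layer; series-sum.
R_carbon steel shell = (1/1.02 − 1/1.045)/(4π×54.8) = 3.406×10^-5 K/W
R_glass-fibre batt = (1/1.045 − 1/1.11)/(4π×0.0473) = 0.09428 K/W
R_outer film = 1/(h·4πr_o²) = 1/(5.32×4π×1.11²) = 0.01214 K/W
R_total = 0.1065 K/W
Q = ΔT/R_total = 45/0.1065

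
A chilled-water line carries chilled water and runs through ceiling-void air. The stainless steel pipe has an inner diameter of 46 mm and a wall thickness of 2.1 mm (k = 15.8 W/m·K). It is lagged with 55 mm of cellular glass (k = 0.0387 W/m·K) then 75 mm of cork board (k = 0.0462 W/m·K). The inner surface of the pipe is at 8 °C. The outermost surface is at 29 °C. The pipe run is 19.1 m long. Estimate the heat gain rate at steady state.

Q ≈ 56.9 W

For a radial system each layer contributes R = ln(r_out/r_in)/(2πkL); films add R = 1/(hA).
R_stainless steel pipe wall = ln(25.1/23)/(2π×15.8×19.1) = 4.608×10^-5 K/W
R_cellular glass = ln(80.1/25.1)/(2π×0.0387×19.1) = 0.2499 K/W
R_cork board = ln(155.1/80.1)/(2π×0.0462×19.1) = 0.1192 K/W
R_total = 0.3691 K/W
Q = ΔT/R_total = 21/0.3691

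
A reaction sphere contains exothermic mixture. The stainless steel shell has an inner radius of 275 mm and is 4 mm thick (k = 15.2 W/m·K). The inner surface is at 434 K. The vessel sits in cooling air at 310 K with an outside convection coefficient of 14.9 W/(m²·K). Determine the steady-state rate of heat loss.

For a spherical shell R = (1/r₁ − 1/r₂)/(4πk); film R = 1/(h·4πr²). In series:
R_stainless steel shell = (1/0.275 − 1/0.279)/(4π×15.2) = 2.729×10^-4 K/W
R_outer film = 1/(h·4πr_o²) = 1/(14.9×4π×0.279²) = 0.06861 K/W
R_total = 0.06888 K/W
Q = ΔT/R_total = 124/0.06888

Q ≈ 1800 W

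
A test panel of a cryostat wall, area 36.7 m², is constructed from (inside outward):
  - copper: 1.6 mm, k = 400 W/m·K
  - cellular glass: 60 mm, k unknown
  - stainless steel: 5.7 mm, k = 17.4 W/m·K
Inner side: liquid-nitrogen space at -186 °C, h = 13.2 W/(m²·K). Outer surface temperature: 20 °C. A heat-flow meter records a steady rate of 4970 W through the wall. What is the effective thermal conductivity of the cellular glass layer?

k ≈ 0.0415 W/(m·K)

Thermal resistances in series:
R_inner film = 1/(h_i·A) = 1/(13.2×36.7) = 0.002064 K/W
R_copper = L/(kA) = 0.0016/(400×36.7) = 1.09×10^-7 K/W
R_stainless steel = L/(kA) = 0.0057/(17.4×36.7) = 8.926×10^-6 K/W
Sum of known resistances R_other = 0.002073 K/W
Total R = ΔT/Q = 206/4970 = 0.04145 K/W
R_cellular glass = R_total − R_other = 0.03938 K/W
k = L/(R·A) = 0.06/(0.03938×36.7)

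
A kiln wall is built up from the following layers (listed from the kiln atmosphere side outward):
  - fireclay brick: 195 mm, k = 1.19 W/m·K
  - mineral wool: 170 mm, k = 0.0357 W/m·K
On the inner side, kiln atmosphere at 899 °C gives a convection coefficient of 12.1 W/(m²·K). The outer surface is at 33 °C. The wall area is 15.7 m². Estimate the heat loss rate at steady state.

Q ≈ 2710 W

Treating each layer as a thermal resistance in series:
R_inner film = 1/(h_i·A) = 1/(12.1×15.7) = 0.005264 K/W
R_fireclay brick = L/(kA) = 0.195/(1.19×15.7) = 0.01044 K/W
R_mineral wool = L/(kA) = 0.17/(0.0357×15.7) = 0.3033 K/W
R_total = 0.319 K/W
Q = ΔT / R_total = 866 / 0.319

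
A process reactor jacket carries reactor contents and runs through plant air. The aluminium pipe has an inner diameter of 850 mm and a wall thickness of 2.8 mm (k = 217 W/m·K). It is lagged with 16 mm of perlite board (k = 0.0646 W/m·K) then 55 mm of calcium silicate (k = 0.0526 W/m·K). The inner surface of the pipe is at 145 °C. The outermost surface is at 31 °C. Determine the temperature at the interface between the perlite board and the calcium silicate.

Radial resistances (cylindrical: R_cond = ln(r_o/r_i)/(2πkL), R_conv = 1/(h·2πrL)):
R_aluminium pipe wall = ln(427.8/425)/(2π×217×1) = 4.816×10^-6 K/W
R_perlite board = ln(443.8/427.8)/(2π×0.0646×1) = 0.09046 K/W
R_calcium silicate = ln(498.8/443.8)/(2π×0.0526×1) = 0.3535 K/W
R_total = 0.444 K/W
Q = ΔT/R_total = 114/0.444
Q = 257 W/m
T_interface = T_inner − Q·ΣR(inner→interface) = 145 − 257×0.09047

T ≈ 122 °C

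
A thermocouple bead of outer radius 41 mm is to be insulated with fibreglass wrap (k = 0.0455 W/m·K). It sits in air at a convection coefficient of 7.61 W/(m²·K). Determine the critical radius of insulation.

For a sphere r_cr = 2k/h = 2×0.0455/7.61
r_cr = 12 mm; since the bare radius (41 mm) is above r_cr, any added insulation will reduce heat loss.

r_cr ≈ 12 mm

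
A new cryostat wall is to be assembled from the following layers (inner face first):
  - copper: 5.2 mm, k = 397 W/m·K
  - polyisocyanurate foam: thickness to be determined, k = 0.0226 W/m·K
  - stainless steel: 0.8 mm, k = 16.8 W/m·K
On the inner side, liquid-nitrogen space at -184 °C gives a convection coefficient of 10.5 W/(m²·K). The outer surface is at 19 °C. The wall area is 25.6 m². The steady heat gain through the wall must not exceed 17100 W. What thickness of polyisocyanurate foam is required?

L ≈ 4.71 mm

Series thermal resistances:
R_inner film = 1/(h_i·A) = 1/(10.5×25.6) = 0.00372 K/W
R_copper = L/(kA) = 0.0052/(397×25.6) = 5.116×10^-7 K/W
R_stainless steel = L/(kA) = 0.0008/(16.8×25.6) = 1.86×10^-6 K/W
Sum of the known resistances R_other = 0.003723 K/W
Required total resistance R_tot = ΔT/Q_allow = 203/17100 = 0.01187 K/W
R_polyisocyanurate foam = R_tot − R_other = 0.008149 K/W
L = R·k·A = 0.008149×0.0226×25.6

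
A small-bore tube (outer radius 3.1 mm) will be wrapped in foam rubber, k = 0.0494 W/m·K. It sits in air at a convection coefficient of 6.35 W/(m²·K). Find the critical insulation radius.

r_cr ≈ 7.78 mm

For a cylinder r_cr = k/h = 0.0494/6.35
r_cr = 7.78 mm; since the bare radius (3.1 mm) is below r_cr, adding a thin layer of insulation will *increase* heat loss.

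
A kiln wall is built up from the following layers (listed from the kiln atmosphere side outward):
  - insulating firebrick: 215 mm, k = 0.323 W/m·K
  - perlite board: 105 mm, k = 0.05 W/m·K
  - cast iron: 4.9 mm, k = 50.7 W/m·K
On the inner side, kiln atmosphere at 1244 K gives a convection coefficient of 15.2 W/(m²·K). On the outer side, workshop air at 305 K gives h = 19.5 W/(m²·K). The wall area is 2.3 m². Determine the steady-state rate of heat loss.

Treating each layer as a thermal resistance in series:
R_inner film = 1/(h_i·A) = 1/(15.2×2.3) = 0.0286 K/W
R_insulating firebrick = L/(kA) = 0.215/(0.323×2.3) = 0.2894 K/W
R_perlite board = L/(kA) = 0.105/(0.05×2.3) = 0.913 K/W
R_cast iron = L/(kA) = 0.0049/(50.7×2.3) = 4.202×10^-5 K/W
R_outer film = 1/(h_o·A) = 1/(19.5×2.3) = 0.0223 K/W
R_total = 1.253 K/W
Q = ΔT / R_total = 939 / 1.253

Q ≈ 749 W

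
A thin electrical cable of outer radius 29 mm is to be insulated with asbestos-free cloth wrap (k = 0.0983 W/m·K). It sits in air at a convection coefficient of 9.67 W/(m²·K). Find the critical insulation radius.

For a cylinder r_cr = k/h = 0.0983/9.67
r_cr = 10.2 mm; since the bare radius (29 mm) is above r_cr, any added insulation will reduce heat loss.

r_cr ≈ 10.2 mm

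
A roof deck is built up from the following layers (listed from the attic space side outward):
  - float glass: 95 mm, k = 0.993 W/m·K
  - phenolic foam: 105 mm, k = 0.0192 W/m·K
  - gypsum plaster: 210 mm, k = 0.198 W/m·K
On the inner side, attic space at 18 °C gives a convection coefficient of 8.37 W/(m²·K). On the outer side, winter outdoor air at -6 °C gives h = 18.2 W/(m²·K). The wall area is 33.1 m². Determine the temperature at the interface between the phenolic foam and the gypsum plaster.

Model the wall as resistances in series:
R_inner film = 1/(h_i·A) = 1/(8.37×33.1) = 0.003609 K/W
R_float glass = L/(kA) = 0.095/(0.993×33.1) = 0.00289 K/W
R_phenolic foam = L/(kA) = 0.105/(0.0192×33.1) = 0.1652 K/W
R_gypsum plaster = L/(kA) = 0.21/(0.198×33.1) = 0.03204 K/W
R_outer film = 1/(h_o·A) = 1/(18.2×33.1) = 0.00166 K/W
R_total = 0.2054 K/W;  Q = ΔT/R_total = 24/0.2054 = 116.8 W
T_interface = T_inner − Q·ΣR(inner→interface) = 18 − 117×0.1717

T ≈ -2.06 °C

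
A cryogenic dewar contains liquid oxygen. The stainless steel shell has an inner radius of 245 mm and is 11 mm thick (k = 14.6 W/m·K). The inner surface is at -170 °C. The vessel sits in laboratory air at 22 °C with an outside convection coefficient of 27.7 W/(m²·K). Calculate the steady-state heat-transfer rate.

For a spherical shell R = (1/r₁ − 1/r₂)/(4πk); film R = 1/(h·4πr²). In series:
R_stainless steel shell = (1/0.245 − 1/0.256)/(4π×14.6) = 9.559×10^-4 K/W
R_outer film = 1/(h·4πr_o²) = 1/(27.7×4π×0.256²) = 0.04384 K/W
R_total = 0.04479 K/W
Q = ΔT/R_total = 192/0.04479

Q ≈ 4290 W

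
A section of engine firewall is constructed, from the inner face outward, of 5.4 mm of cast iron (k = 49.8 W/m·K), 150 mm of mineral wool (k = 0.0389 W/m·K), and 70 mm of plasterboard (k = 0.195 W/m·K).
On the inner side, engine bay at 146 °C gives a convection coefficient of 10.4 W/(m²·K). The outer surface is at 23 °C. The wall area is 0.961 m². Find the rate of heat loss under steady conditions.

Model the wall as resistances in series:
R_inner film = 1/(h_i·A) = 1/(10.4×0.961) = 0.1001 K/W
R_cast iron = L/(kA) = 0.0054/(49.8×0.961) = 1.128×10^-4 K/W
R_mineral wool = L/(kA) = 0.15/(0.0389×0.961) = 4.013 K/W
R_plasterboard = L/(kA) = 0.07/(0.195×0.961) = 0.3735 K/W
R_total = 4.486 K/W
Q = ΔT / R_total = 123 / 4.486

Q ≈ 27.4 W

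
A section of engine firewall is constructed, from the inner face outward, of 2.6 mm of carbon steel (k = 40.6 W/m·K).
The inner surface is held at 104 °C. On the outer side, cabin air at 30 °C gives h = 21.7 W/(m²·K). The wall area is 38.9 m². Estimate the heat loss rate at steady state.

Using the resistance-network approach (series):
R_carbon steel = L/(kA) = 0.0026/(40.6×38.9) = 1.646×10^-6 K/W
R_outer film = 1/(h_o·A) = 1/(21.7×38.9) = 0.001185 K/W
R_total = 0.001186 K/W
Q = ΔT / R_total = 74 / 0.001186

Q ≈ 62400 W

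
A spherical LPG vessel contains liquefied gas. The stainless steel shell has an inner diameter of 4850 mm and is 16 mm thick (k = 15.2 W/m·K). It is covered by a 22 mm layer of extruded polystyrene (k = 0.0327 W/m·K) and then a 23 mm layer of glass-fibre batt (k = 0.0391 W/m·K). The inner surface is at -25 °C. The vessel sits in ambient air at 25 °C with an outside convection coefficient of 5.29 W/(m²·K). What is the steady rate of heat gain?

Each spherical layer contributes R = (1/r_i − 1/r_o)/(4πk):
R_stainless steel shell = (1/2.425 − 1/2.441)/(4π×15.2) = 1.415×10^-5 K/W
R_extruded polystyrene = (1/2.441 − 1/2.463)/(4π×0.0327) = 0.008905 K/W
R_glass-fibre batt = (1/2.463 − 1/2.486)/(4π×0.0391) = 0.007645 K/W
R_outer film = 1/(h·4πr_o²) = 1/(5.29×4π×2.486²) = 0.002434 K/W
R_total = 0.019 K/W
Q = ΔT/R_total = 50/0.019

Q ≈ 2630 W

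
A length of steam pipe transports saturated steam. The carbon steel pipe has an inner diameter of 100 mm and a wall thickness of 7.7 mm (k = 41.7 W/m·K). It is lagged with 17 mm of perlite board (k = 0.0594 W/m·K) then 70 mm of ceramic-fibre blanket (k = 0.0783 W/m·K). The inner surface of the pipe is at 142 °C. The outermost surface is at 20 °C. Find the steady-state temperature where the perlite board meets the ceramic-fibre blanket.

T ≈ 101 °C

Radial resistances (cylindrical: R_cond = ln(r_o/r_i)/(2πkL), R_conv = 1/(h·2πrL)):
R_carbon steel pipe wall = ln(57.7/50)/(2π×41.7×1) = 5.467×10^-4 K/W
R_perlite board = ln(74.7/57.7)/(2π×0.0594×1) = 0.6919 K/W
R_ceramic-fibre blanket = ln(144.7/74.7)/(2π×0.0783×1) = 1.344 K/W
R_total = 2.036 K/W
Q = ΔT/R_total = 122/2.036
Q = 59.9 W/m
T_interface = T_inner − Q·ΣR(inner→interface) = 142 − 59.9×0.6924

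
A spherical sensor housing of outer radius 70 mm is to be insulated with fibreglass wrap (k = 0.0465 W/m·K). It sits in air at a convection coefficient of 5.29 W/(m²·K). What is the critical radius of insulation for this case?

r_cr ≈ 17.6 mm

For a sphere r_cr = 2k/h = 2×0.0465/5.29
r_cr = 17.6 mm; since the bare radius (70 mm) is above r_cr, any added insulation will reduce heat loss.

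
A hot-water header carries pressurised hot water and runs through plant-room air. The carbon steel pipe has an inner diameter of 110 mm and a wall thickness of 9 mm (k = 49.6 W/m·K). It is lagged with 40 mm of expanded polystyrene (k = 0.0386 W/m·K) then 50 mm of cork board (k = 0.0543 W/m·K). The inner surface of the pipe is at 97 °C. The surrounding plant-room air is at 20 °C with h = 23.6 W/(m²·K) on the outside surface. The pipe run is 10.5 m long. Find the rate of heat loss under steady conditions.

Q ≈ 253 W

For a radial system each layer contributes R = ln(r_out/r_in)/(2πkL); films add R = 1/(hA).
R_carbon steel pipe wall = ln(64/55)/(2π×49.6×10.5) = 4.631×10^-5 K/W
R_expanded polystyrene = ln(104/64)/(2π×0.0386×10.5) = 0.1907 K/W
R_cork board = ln(154/104)/(2π×0.0543×10.5) = 0.1096 K/W
R_outer film = 1/(h_o·2πr_oL) = 1/(23.6×2π×0.154×10.5) = 0.004171 K/W
R_total = 0.3045 K/W
Q = ΔT/R_total = 77/0.3045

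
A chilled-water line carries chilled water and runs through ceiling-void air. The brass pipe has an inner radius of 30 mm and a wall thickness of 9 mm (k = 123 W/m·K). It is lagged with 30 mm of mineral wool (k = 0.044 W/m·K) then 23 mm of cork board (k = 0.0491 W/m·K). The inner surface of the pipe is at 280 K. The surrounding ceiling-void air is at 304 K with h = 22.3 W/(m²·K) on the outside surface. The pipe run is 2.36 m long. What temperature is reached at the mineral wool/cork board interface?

Treating each annulus and film as a series resistance:
R_brass pipe wall = ln(39/30)/(2π×123×2.36) = 1.438×10^-4 K/W
R_mineral wool = ln(69/39)/(2π×0.044×2.36) = 0.8745 K/W
R_cork board = ln(92/69)/(2π×0.0491×2.36) = 0.3951 K/W
R_outer film = 1/(h_o·2πr_oL) = 1/(22.3×2π×0.092×2.36) = 0.03287 K/W
R_total = 1.303 K/W
Q = ΔT/R_total = 24/1.303
Q = 18.4 W
T_interface = T_inner + Q·ΣR(inner→interface) = 280 + 18.4×0.8746

T ≈ 296 K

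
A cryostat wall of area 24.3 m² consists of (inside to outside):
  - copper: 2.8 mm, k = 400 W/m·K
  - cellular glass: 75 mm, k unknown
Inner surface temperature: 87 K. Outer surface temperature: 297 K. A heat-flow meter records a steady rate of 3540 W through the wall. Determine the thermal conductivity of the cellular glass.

Treating each layer as a thermal resistance in series:
R_copper = L/(kA) = 0.0028/(400×24.3) = 2.881×10^-7 K/W
Sum of known resistances R_other = 2.881×10^-7 K/W
Total R = ΔT/Q = 210/3540 = 0.05932 K/W
R_cellular glass = R_total − R_other = 0.05932 K/W
k = L/(R·A) = 0.075/(0.05932×24.3)

k ≈ 0.052 W/(m·K)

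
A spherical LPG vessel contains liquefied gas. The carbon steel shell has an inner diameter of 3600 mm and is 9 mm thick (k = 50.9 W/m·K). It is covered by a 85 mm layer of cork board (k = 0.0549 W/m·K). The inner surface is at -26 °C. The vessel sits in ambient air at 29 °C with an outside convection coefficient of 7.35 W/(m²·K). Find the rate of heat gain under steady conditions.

Spherical conduction: R = (1/r_in − 1/r_out)/(4πk) per layer; series-sum.
R_carbon steel shell = (1/1.8 − 1/1.809)/(4π×50.9) = 4.321×10^-6 K/W
R_cork board = (1/1.809 − 1/1.894)/(4π×0.0549) = 0.03596 K/W
R_outer film = 1/(h·4πr_o²) = 1/(7.35×4π×1.894²) = 0.003018 K/W
R_total = 0.03898 K/W
Q = ΔT/R_total = 55/0.03898

Q ≈ 1410 W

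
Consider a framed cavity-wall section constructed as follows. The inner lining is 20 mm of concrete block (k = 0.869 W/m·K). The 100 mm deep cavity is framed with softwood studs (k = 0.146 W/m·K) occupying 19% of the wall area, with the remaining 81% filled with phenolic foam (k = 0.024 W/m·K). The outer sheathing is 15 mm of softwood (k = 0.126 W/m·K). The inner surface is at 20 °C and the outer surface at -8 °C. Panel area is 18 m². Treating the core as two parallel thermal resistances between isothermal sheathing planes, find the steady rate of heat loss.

Sheathing layers in series; stud and cavity paths in parallel between them.
R_inner = 0.02/(0.869×18) = 0.001279 K/W
R_stud  = 0.1/(0.146×0.19×18) = 0.2003 K/W
R_cav   = 0.1/(0.024×0.81×18) = 0.2858 K/W
1/R_core = 1/R_stud + 1/R_cav → R_core = 0.1178 K/W
R_outer = 0.015/(0.126×18) = 0.006614 K/W
R_total = 0.1256 K/W
Q = ΔT/R_total = 28/0.1256

Q ≈ 223 W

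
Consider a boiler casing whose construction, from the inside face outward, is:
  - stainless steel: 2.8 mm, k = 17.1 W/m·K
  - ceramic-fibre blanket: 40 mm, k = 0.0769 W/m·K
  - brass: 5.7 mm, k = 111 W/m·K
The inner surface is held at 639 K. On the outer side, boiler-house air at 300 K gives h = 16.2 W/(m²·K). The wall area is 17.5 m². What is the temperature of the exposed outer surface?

Thermal resistances in series:
R_stainless steel = L/(kA) = 0.0028/(17.1×17.5) = 9.357×10^-6 K/W
R_ceramic-fibre blanket = L/(kA) = 0.04/(0.0769×17.5) = 0.02972 K/W
R_brass = L/(kA) = 0.0057/(111×17.5) = 2.934×10^-6 K/W
R_outer film = 1/(h_o·A) = 1/(16.2×17.5) = 0.003527 K/W
R_total = 0.03326 K/W;  Q = ΔT/R_total = 339/0.03326 = 10190 W
T_interface = T_inner − Q·ΣR(inner→interface) = 639 − 10200×0.02974

T ≈ 336 K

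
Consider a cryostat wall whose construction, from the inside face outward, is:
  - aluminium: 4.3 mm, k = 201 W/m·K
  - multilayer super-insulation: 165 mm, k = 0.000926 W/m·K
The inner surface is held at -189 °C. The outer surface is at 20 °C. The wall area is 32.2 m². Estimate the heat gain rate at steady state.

Q ≈ 37.8 W

Using the resistance-network approach (series):
R_aluminium = L/(kA) = 0.0043/(201×32.2) = 6.644×10^-7 K/W
R_multilayer super-insulation = L/(kA) = 0.165/(0.000926×32.2) = 5.534 K/W
R_total = 5.534 K/W
Q = ΔT / R_total = 209 / 5.534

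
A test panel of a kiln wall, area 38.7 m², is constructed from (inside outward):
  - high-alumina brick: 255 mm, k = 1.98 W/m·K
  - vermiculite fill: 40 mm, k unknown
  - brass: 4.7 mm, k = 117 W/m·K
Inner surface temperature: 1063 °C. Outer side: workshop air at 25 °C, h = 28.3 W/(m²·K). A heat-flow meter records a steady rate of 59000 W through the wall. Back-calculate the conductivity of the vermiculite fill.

k ≈ 0.0774 W/(m·K)

Using the resistance-network approach (series):
R_high-alumina brick = L/(kA) = 0.255/(1.98×38.7) = 0.003328 K/W
R_brass = L/(kA) = 0.0047/(117×38.7) = 1.038×10^-6 K/W
R_outer film = 1/(h_o·A) = 1/(28.3×38.7) = 9.131×10^-4 K/W
Sum of known resistances R_other = 0.004242 K/W
Total R = ΔT/Q = 1038/59000 = 0.01759 K/W
R_vermiculite fill = R_total − R_other = 0.01335 K/W
k = L/(R·A) = 0.04/(0.01335×38.7)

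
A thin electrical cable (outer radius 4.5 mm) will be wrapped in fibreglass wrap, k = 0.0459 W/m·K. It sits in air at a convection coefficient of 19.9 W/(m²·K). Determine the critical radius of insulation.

For a cylinder r_cr = k/h = 0.0459/19.9
r_cr = 2.31 mm; since the bare radius (4.5 mm) is above r_cr, any added insulation will reduce heat loss.

r_cr ≈ 2.31 mm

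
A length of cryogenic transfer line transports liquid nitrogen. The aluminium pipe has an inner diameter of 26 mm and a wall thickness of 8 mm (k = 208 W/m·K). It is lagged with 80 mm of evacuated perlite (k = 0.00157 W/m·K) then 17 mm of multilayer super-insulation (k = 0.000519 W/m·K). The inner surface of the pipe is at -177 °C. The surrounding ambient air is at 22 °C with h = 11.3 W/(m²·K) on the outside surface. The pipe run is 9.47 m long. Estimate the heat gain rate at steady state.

Q ≈ 9.1 W

Per-layer cylindrical resistances, series-summed:
R_aluminium pipe wall = ln(21/13)/(2π×208×9.47) = 3.875×10^-5 K/W
R_evacuated perlite = ln(101/21)/(2π×0.00157×9.47) = 16.81 K/W
R_multilayer super-insulation = ln(118/101)/(2π×0.000519×9.47) = 5.037 K/W
R_outer film = 1/(h_o·2πr_oL) = 1/(11.3×2π×0.118×9.47) = 0.0126 K/W
R_total = 21.86 K/W
Q = ΔT/R_total = 199/21.86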